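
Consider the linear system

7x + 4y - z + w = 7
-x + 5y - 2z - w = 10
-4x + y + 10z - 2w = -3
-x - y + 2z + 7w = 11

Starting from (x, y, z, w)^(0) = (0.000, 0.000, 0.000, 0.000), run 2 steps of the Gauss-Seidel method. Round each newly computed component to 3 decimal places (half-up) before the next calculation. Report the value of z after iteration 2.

Iteration 1:
  x = (7 - (4)·0.000 - (-1)·0.000 - (1)·0.000) / (7) = 1.000
  y = (10 - (-1)·1.000 - (-2)·0.000 - (-1)·0.000) / (5) = 2.200
  z = (-3 - (-4)·1.000 - (1)·2.200 - (-2)·0.000) / (10) = -0.120
  w = (11 - (-1)·1.000 - (-1)·2.200 - (2)·-0.120) / (7) = 2.063
Iteration 2:
  x = (7 - (4)·2.200 - (-1)·-0.120 - (1)·2.063) / (7) = -0.569
  y = (10 - (-1)·-0.569 - (-2)·-0.120 - (-1)·2.063) / (5) = 2.251
  z = (-3 - (-4)·-0.569 - (1)·2.251 - (-2)·2.063) / (10) = -0.340
  w = (11 - (-1)·-0.569 - (-1)·2.251 - (2)·-0.340) / (7) = 1.909

-0.340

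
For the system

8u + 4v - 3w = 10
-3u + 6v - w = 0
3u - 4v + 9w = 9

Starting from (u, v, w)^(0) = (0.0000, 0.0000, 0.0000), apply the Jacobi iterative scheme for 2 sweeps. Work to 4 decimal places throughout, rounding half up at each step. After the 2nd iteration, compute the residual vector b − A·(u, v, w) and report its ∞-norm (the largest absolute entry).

Iteration 1:
  u = (10 - (4)·0.0000 - (-3)·0.0000) / (8) = 1.2500
  v = (0 - (-3)·0.0000 - (-1)·0.0000) / (6) = 0.0000
  w = (9 - (3)·0.0000 - (-4)·0.0000) / (9) = 1.0000
Iteration 2:
  u = (10 - (4)·0.0000 - (-3)·1.0000) / (8) = 1.6250
  v = (0 - (-3)·1.2500 - (-1)·1.0000) / (6) = 0.7917
  w = (9 - (3)·1.2500 - (-4)·0.0000) / (9) = 0.5833
Residual b − A·x = (-4.4169, 0.7081, 2.0421); ∞-norm = 4.4169

4.4169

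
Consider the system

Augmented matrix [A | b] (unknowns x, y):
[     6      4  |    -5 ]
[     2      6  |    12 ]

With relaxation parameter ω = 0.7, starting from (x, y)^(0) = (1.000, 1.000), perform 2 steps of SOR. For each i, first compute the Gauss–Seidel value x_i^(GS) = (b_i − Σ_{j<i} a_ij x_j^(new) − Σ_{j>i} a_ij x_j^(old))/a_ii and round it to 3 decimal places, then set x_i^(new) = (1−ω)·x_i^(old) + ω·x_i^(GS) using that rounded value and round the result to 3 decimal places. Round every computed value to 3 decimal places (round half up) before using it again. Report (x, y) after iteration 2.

(-1.683, 2.355)

Iteration 1:
  x: GS value = (-5 - (4)·1.000) / (6) = -1.500;  x ← (1−ω)·1.000 + ω·-1.500 = -0.750
  y: GS value = (12 - (2)·-0.750) / (6) = 2.250;  y ← (1−ω)·1.000 + ω·2.250 = 1.875
Iteration 2:
  x: GS value = (-5 - (4)·1.875) / (6) = -2.083;  x ← (1−ω)·-0.750 + ω·-2.083 = -1.683
  y: GS value = (12 - (2)·-1.683) / (6) = 2.561;  y ← (1−ω)·1.875 + ω·2.561 = 2.355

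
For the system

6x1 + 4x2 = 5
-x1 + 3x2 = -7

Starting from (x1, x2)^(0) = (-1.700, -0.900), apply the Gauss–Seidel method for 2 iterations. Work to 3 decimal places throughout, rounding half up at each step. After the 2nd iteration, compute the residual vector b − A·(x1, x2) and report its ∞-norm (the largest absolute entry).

0.854

Iteration 1:
  x1 = (5 - (4)·-0.900) / (6) = 1.433
  x2 = (-7 - (-1)·1.433) / (3) = -1.856
Iteration 2:
  x1 = (5 - (4)·-1.856) / (6) = 2.071
  x2 = (-7 - (-1)·2.071) / (3) = -1.643
Residual b − A·x = (-0.854, 0.000); ∞-norm = 0.854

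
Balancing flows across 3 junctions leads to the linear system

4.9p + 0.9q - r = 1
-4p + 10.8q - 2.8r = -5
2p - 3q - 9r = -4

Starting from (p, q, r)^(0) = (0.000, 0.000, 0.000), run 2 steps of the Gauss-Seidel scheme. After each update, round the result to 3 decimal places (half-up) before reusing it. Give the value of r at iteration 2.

Iteration 1:
  p = (1 - (0.9)·0.000 - (-1)·0.000) / (4.9) = 0.204
  q = (-5 - (-4)·0.204 - (-2.8)·0.000) / (10.8) = -0.387
  r = (-4 - (2)·0.204 - (-3)·-0.387) / (-9) = 0.619
Iteration 2:
  p = (1 - (0.9)·-0.387 - (-1)·0.619) / (4.9) = 0.401
  q = (-5 - (-4)·0.401 - (-2.8)·0.619) / (10.8) = -0.154
  r = (-4 - (2)·0.401 - (-3)·-0.154) / (-9) = 0.585

0.585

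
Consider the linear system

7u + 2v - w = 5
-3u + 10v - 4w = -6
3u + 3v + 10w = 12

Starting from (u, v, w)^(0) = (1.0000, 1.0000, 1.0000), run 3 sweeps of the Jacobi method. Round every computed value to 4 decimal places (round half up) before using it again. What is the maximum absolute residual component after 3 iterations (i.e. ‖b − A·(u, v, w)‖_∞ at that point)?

1.0771

Iteration 1:
  u = (5 - (2)·1.0000 - (-1)·1.0000) / (7) = 0.5714
  v = (-6 - (-3)·1.0000 - (-4)·1.0000) / (10) = 0.1000
  w = (12 - (3)·1.0000 - (3)·1.0000) / (10) = 0.6000
Iteration 2:
  u = (5 - (2)·0.1000 - (-1)·0.6000) / (7) = 0.7714
  v = (-6 - (-3)·0.5714 - (-4)·0.6000) / (10) = -0.1886
  w = (12 - (3)·0.5714 - (3)·0.1000) / (10) = 0.9986
Iteration 3:
  u = (5 - (2)·-0.1886 - (-1)·0.9986) / (7) = 0.9108
  v = (-6 - (-3)·0.7714 - (-4)·0.9986) / (10) = 0.0309
  w = (12 - (3)·0.7714 - (3)·-0.1886) / (10) = 1.0252
Residual b − A·x = (-0.4122, 0.5242, -1.0771); ∞-norm = 1.0771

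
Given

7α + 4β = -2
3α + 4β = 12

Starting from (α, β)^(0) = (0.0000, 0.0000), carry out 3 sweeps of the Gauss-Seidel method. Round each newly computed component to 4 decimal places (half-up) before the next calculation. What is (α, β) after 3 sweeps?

(-2.9097, 5.1823)

Iteration 1:
  α = (-2 - (4)·0.0000) / (7) = -0.2857
  β = (12 - (3)·-0.2857) / (4) = 3.2143
Iteration 2:
  α = (-2 - (4)·3.2143) / (7) = -2.1225
  β = (12 - (3)·-2.1225) / (4) = 4.5919
Iteration 3:
  α = (-2 - (4)·4.5919) / (7) = -2.9097
  β = (12 - (3)·-2.9097) / (4) = 5.1823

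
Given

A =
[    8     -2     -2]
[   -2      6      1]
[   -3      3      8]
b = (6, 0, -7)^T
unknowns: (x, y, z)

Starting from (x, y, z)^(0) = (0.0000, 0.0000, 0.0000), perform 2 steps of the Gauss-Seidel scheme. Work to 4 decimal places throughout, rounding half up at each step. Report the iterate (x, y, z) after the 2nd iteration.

(0.6406, 0.3281, -0.7578)

Iteration 1:
  x = (6 - (-2)·0.0000 - (-2)·0.0000) / (8) = 0.7500
  y = (0 - (-2)·0.7500 - (1)·0.0000) / (6) = 0.2500
  z = (-7 - (-3)·0.7500 - (3)·0.2500) / (8) = -0.6875
Iteration 2:
  x = (6 - (-2)·0.2500 - (-2)·-0.6875) / (8) = 0.6406
  y = (0 - (-2)·0.6406 - (1)·-0.6875) / (6) = 0.3281
  z = (-7 - (-3)·0.6406 - (3)·0.3281) / (8) = -0.7578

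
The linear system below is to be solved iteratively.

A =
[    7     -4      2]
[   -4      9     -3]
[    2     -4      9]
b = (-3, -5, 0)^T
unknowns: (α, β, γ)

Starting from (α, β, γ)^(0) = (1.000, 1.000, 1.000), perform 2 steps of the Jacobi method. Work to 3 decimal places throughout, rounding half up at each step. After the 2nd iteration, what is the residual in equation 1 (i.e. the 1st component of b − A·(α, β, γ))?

Iteration 1:
  α = (-3 - (-4)·1.000 - (2)·1.000) / (7) = -0.143
  β = (-5 - (-4)·1.000 - (-3)·1.000) / (9) = 0.222
  γ = (0 - (2)·1.000 - (-4)·1.000) / (9) = 0.222
Iteration 2:
  α = (-3 - (-4)·0.222 - (2)·0.222) / (7) = -0.365
  β = (-5 - (-4)·-0.143 - (-3)·0.222) / (9) = -0.545
  γ = (0 - (2)·-0.143 - (-4)·0.222) / (9) = 0.130
Residual b − A·x = (-2.885, -1.165, -2.620)

-2.885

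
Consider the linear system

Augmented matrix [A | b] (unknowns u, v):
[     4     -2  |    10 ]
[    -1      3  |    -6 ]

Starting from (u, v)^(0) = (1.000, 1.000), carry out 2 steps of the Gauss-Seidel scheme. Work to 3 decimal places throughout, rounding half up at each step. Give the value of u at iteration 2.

2.000

Iteration 1:
  u = (10 - (-2)·1.000) / (4) = 3.000
  v = (-6 - (-1)·3.000) / (3) = -1.000
Iteration 2:
  u = (10 - (-2)·-1.000) / (4) = 2.000
  v = (-6 - (-1)·2.000) / (3) = -1.333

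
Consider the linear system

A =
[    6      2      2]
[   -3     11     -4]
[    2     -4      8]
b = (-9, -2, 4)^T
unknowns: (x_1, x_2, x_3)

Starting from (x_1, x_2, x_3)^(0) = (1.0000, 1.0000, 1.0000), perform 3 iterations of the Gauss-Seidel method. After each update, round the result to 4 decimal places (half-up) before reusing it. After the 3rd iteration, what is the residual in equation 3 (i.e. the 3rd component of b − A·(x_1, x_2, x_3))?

-0.0002

Iteration 1:
  x_1 = (-9 - (2)·1.0000 - (2)·1.0000) / (6) = -2.1667
  x_2 = (-2 - (-3)·-2.1667 - (-4)·1.0000) / (11) = -0.4091
  x_3 = (4 - (2)·-2.1667 - (-4)·-0.4091) / (8) = 0.8371
Iteration 2:
  x_1 = (-9 - (2)·-0.4091 - (2)·0.8371) / (6) = -1.6427
  x_2 = (-2 - (-3)·-1.6427 - (-4)·0.8371) / (11) = -0.3254
  x_3 = (4 - (2)·-1.6427 - (-4)·-0.3254) / (8) = 0.7480
Iteration 3:
  x_1 = (-9 - (2)·-0.3254 - (2)·0.7480) / (6) = -1.6409
  x_2 = (-2 - (-3)·-1.6409 - (-4)·0.7480) / (11) = -0.3573
  x_3 = (4 - (2)·-1.6409 - (-4)·-0.3573) / (8) = 0.7316
Residual b − A·x = (0.0968, -0.0660, -0.0002)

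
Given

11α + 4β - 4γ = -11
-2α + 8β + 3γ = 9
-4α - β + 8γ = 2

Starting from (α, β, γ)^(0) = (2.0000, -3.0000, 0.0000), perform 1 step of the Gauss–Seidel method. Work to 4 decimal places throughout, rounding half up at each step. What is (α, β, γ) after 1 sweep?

(0.0909, 1.1477, 0.4389)

Iteration 1:
  α = (-11 - (4)·-3.0000 - (-4)·0.0000) / (11) = 0.0909
  β = (9 - (-2)·0.0909 - (3)·0.0000) / (8) = 1.1477
  γ = (2 - (-4)·0.0909 - (-1)·1.1477) / (8) = 0.4389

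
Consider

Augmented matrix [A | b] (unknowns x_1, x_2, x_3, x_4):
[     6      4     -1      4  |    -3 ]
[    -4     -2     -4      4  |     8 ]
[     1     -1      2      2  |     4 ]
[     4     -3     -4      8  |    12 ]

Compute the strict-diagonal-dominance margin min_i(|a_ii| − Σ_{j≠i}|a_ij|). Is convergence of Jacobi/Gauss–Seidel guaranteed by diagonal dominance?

-10

row 1: |6| − (4+1+4) = -3
row 2: |-2| − (4+4+4) = -10
row 3: |2| − (1+1+2) = -2
row 4: |8| − (4+3+4) = -3
minimum over rows = -10 → not strictly diagonally dominant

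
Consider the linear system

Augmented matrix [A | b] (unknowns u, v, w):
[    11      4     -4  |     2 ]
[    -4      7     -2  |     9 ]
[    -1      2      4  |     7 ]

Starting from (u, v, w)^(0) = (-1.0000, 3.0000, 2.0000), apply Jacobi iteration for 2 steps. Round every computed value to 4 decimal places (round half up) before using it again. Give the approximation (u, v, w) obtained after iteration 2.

Iteration 1:
  u = (2 - (4)·3.0000 - (-4)·2.0000) / (11) = -0.1818
  v = (9 - (-4)·-1.0000 - (-2)·2.0000) / (7) = 1.2857
  w = (7 - (-1)·-1.0000 - (2)·3.0000) / (4) = 0.0000
Iteration 2:
  u = (2 - (4)·1.2857 - (-4)·0.0000) / (11) = -0.2857
  v = (9 - (-4)·-0.1818 - (-2)·0.0000) / (7) = 1.1818
  w = (7 - (-1)·-0.1818 - (2)·1.2857) / (4) = 1.0617

(-0.2857, 1.1818, 1.0617)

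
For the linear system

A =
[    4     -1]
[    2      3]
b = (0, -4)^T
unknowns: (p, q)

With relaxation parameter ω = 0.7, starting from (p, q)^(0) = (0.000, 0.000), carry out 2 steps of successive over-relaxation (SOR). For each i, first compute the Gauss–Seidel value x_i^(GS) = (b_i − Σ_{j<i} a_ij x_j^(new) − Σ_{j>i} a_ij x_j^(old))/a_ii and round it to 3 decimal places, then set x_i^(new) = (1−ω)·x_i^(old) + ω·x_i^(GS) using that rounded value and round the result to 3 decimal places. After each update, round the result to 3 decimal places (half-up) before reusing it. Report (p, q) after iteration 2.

Iteration 1:
  p: GS value = (0 - (-1)·0.000) / (4) = 0.000;  p ← (1−ω)·0.000 + ω·0.000 = 0.000
  q: GS value = (-4 - (2)·0.000) / (3) = -1.333;  q ← (1−ω)·0.000 + ω·-1.333 = -0.933
Iteration 2:
  p: GS value = (0 - (-1)·-0.933) / (4) = -0.233;  p ← (1−ω)·0.000 + ω·-0.233 = -0.163
  q: GS value = (-4 - (2)·-0.163) / (3) = -1.225;  q ← (1−ω)·-0.933 + ω·-1.225 = -1.137

(-0.163, -1.137)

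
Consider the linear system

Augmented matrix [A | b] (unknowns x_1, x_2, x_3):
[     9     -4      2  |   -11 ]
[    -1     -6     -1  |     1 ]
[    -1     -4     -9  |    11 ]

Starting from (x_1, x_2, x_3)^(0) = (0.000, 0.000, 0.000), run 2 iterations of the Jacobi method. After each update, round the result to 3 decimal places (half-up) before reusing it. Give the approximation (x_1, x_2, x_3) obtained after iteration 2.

(-1.025, 0.241, -1.012)

Iteration 1:
  x_1 = (-11 - (-4)·0.000 - (2)·0.000) / (9) = -1.222
  x_2 = (1 - (-1)·0.000 - (-1)·0.000) / (-6) = -0.167
  x_3 = (11 - (-1)·0.000 - (-4)·0.000) / (-9) = -1.222
Iteration 2:
  x_1 = (-11 - (-4)·-0.167 - (2)·-1.222) / (9) = -1.025
  x_2 = (1 - (-1)·-1.222 - (-1)·-1.222) / (-6) = 0.241
  x_3 = (11 - (-1)·-1.222 - (-4)·-0.167) / (-9) = -1.012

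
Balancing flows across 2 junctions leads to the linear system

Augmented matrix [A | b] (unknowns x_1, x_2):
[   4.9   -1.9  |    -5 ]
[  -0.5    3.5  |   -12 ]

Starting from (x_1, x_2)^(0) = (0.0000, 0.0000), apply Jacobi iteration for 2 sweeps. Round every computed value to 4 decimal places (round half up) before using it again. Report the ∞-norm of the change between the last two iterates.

1.3295

Iteration 1:
  x_1 = (-5 - (-1.9)·0.0000) / (4.9) = -1.0204
  x_2 = (-12 - (-0.5)·0.0000) / (3.5) = -3.4286
Iteration 2:
  x_1 = (-5 - (-1.9)·-3.4286) / (4.9) = -2.3499
  x_2 = (-12 - (-0.5)·-1.0204) / (3.5) = -3.5743
Change: (-1.3295, -0.1457) → max |·| = 1.3295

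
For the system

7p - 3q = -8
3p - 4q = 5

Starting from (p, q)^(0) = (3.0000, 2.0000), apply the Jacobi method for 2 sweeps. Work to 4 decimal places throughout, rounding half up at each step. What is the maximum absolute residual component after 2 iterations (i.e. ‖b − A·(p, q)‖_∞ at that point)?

Iteration 1:
  p = (-8 - (-3)·2.0000) / (7) = -0.2857
  q = (5 - (3)·3.0000) / (-4) = 1.0000
Iteration 2:
  p = (-8 - (-3)·1.0000) / (7) = -0.7143
  q = (5 - (3)·-0.2857) / (-4) = -1.4643
Residual b − A·x = (-7.3928, 1.2857); ∞-norm = 7.3928

7.3928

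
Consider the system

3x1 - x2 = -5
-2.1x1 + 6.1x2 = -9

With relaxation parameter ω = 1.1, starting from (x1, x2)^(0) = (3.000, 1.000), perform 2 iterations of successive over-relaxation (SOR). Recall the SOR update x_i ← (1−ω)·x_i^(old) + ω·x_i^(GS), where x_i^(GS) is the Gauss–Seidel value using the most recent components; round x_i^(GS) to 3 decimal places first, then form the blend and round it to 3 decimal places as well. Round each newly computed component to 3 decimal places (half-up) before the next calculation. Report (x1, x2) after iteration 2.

Iteration 1:
  x1: GS value = (-5 - (-1)·1.000) / (3) = -1.333;  x1 ← (1−ω)·3.000 + ω·-1.333 = -1.766
  x2: GS value = (-9 - (-2.1)·-1.766) / (6.1) = -2.083;  x2 ← (1−ω)·1.000 + ω·-2.083 = -2.391
Iteration 2:
  x1: GS value = (-5 - (-1)·-2.391) / (3) = -2.464;  x1 ← (1−ω)·-1.766 + ω·-2.464 = -2.534
  x2: GS value = (-9 - (-2.1)·-2.534) / (6.1) = -2.348;  x2 ← (1−ω)·-2.391 + ω·-2.348 = -2.344

(-2.534, -2.344)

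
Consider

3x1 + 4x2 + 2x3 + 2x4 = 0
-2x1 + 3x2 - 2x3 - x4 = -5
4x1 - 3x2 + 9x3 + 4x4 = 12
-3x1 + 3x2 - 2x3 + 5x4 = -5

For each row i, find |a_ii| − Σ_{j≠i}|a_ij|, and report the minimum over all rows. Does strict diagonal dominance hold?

-5

row 1: |3| − (4+2+2) = -5
row 2: |3| − (2+2+1) = -2
row 3: |9| − (4+3+4) = -2
row 4: |5| − (3+3+2) = -3
minimum over rows = -5 → not strictly diagonally dominant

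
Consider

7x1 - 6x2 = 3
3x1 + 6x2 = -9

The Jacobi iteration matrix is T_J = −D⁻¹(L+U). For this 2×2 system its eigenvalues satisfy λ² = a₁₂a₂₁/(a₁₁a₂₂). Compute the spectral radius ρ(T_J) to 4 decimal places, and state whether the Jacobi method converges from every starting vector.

0.6547

a₁₂a₂₁/(a₁₁a₂₂) = (-6)·(3) / ((7)·(6)) = -0.428571
ρ = √|-0.428571| = √0.428571 = 0.6547
ρ < 1, so Jacobi converges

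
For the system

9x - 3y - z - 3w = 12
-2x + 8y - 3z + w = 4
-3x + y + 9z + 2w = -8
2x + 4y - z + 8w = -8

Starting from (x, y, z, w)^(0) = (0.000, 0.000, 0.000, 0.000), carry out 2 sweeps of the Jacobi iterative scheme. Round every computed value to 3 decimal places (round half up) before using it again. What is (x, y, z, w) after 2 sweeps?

Iteration 1:
  x = (12 - (-3)·0.000 - (-1)·0.000 - (-3)·0.000) / (9) = 1.333
  y = (4 - (-2)·0.000 - (-3)·0.000 - (1)·0.000) / (8) = 0.500
  z = (-8 - (-3)·0.000 - (1)·0.000 - (2)·0.000) / (9) = -0.889
  w = (-8 - (2)·0.000 - (4)·0.000 - (-1)·0.000) / (8) = -1.000
Iteration 2:
  x = (12 - (-3)·0.500 - (-1)·-0.889 - (-3)·-1.000) / (9) = 1.068
  y = (4 - (-2)·1.333 - (-3)·-0.889 - (1)·-1.000) / (8) = 0.625
  z = (-8 - (-3)·1.333 - (1)·0.500 - (2)·-1.000) / (9) = -0.278
  w = (-8 - (2)·1.333 - (4)·0.500 - (-1)·-0.889) / (8) = -1.694

(1.068, 0.625, -0.278, -1.694)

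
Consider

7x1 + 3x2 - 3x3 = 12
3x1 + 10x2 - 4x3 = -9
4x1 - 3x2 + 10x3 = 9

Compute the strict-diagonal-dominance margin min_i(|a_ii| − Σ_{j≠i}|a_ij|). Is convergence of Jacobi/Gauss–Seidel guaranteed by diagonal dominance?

row 1: |7| − (3+3) = 1
row 2: |10| − (3+4) = 3
row 3: |10| − (4+3) = 3
minimum over rows = 1 → strictly diagonally dominant (convergence guaranteed)

1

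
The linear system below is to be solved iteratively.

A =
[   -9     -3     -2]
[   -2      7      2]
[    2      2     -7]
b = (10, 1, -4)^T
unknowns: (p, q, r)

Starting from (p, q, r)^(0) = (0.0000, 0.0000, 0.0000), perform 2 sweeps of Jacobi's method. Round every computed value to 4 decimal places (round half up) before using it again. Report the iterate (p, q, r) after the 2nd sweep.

(-1.2857, -0.3379, 0.2948)

Iteration 1:
  p = (10 - (-3)·0.0000 - (-2)·0.0000) / (-9) = -1.1111
  q = (1 - (-2)·0.0000 - (2)·0.0000) / (7) = 0.1429
  r = (-4 - (2)·0.0000 - (2)·0.0000) / (-7) = 0.5714
Iteration 2:
  p = (10 - (-3)·0.1429 - (-2)·0.5714) / (-9) = -1.2857
  q = (1 - (-2)·-1.1111 - (2)·0.5714) / (7) = -0.3379
  r = (-4 - (2)·-1.1111 - (2)·0.1429) / (-7) = 0.2948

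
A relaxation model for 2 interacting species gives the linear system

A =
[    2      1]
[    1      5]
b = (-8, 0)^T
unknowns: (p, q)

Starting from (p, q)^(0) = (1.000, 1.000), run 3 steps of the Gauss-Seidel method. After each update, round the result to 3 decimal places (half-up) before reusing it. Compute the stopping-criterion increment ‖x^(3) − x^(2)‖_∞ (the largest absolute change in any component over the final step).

0.005

Iteration 1:
  p = (-8 - (1)·1.000) / (2) = -4.500
  q = (0 - (1)·-4.500) / (5) = 0.900
Iteration 2:
  p = (-8 - (1)·0.900) / (2) = -4.450
  q = (0 - (1)·-4.450) / (5) = 0.890
Iteration 3:
  p = (-8 - (1)·0.890) / (2) = -4.445
  q = (0 - (1)·-4.445) / (5) = 0.889
Change: (0.005, -0.001) → max |·| = 0.005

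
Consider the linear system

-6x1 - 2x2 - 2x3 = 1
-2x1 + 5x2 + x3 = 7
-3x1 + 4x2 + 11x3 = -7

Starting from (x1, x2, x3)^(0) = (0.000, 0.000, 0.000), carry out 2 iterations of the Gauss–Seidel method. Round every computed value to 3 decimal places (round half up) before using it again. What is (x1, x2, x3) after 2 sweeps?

(-0.222, 1.545, -1.259)

Iteration 1:
  x1 = (1 - (-2)·0.000 - (-2)·0.000) / (-6) = -0.167
  x2 = (7 - (-2)·-0.167 - (1)·0.000) / (5) = 1.333
  x3 = (-7 - (-3)·-0.167 - (4)·1.333) / (11) = -1.167
Iteration 2:
  x1 = (1 - (-2)·1.333 - (-2)·-1.167) / (-6) = -0.222
  x2 = (7 - (-2)·-0.222 - (1)·-1.167) / (5) = 1.545
  x3 = (-7 - (-3)·-0.222 - (4)·1.545) / (11) = -1.259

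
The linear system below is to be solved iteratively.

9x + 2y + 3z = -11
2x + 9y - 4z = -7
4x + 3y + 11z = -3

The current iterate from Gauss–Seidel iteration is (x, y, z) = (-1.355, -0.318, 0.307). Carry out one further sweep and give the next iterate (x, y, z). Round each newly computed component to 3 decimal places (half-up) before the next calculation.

One sweep:
  x = (-11 - (2)·-0.318 - (3)·0.307) / (9) = -1.254
  y = (-7 - (2)·-1.254 - (-4)·0.307) / (9) = -0.363
  z = (-3 - (4)·-1.254 - (3)·-0.363) / (11) = 0.282

(-1.254, -0.363, 0.282)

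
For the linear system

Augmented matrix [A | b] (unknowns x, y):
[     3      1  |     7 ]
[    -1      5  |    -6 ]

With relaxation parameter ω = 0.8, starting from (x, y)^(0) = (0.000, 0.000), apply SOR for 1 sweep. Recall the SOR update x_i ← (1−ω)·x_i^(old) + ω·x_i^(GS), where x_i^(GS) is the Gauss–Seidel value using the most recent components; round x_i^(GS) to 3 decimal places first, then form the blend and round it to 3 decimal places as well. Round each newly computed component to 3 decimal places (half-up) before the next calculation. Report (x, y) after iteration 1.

(1.866, -0.662)

Iteration 1:
  x: GS value = (7 - (1)·0.000) / (3) = 2.333;  x ← (1−ω)·0.000 + ω·2.333 = 1.866
  y: GS value = (-6 - (-1)·1.866) / (5) = -0.827;  y ← (1−ω)·0.000 + ω·-0.827 = -0.662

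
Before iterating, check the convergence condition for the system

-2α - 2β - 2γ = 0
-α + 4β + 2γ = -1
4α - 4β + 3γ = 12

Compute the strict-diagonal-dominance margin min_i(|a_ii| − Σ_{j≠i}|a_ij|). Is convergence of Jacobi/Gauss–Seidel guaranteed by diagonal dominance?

-5

row 1: |-2| − (2+2) = -2
row 2: |4| − (1+2) = 1
row 3: |3| − (4+4) = -5
minimum over rows = -5 → not strictly diagonally dominant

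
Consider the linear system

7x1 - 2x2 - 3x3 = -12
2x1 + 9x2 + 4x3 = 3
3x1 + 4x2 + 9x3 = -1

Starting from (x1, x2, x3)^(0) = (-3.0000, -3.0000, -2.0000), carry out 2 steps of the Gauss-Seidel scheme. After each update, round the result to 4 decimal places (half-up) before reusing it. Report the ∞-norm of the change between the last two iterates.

2.3454

Iteration 1:
  x1 = (-12 - (-2)·-3.0000 - (-3)·-2.0000) / (7) = -3.4286
  x2 = (3 - (2)·-3.4286 - (4)·-2.0000) / (9) = 1.9841
  x3 = (-1 - (3)·-3.4286 - (4)·1.9841) / (9) = 0.1499
Iteration 2:
  x1 = (-12 - (-2)·1.9841 - (-3)·0.1499) / (7) = -1.0832
  x2 = (3 - (2)·-1.0832 - (4)·0.1499) / (9) = 0.5074
  x3 = (-1 - (3)·-1.0832 - (4)·0.5074) / (9) = 0.0244
Change: (2.3454, -1.4767, -0.1255) → max |·| = 2.3454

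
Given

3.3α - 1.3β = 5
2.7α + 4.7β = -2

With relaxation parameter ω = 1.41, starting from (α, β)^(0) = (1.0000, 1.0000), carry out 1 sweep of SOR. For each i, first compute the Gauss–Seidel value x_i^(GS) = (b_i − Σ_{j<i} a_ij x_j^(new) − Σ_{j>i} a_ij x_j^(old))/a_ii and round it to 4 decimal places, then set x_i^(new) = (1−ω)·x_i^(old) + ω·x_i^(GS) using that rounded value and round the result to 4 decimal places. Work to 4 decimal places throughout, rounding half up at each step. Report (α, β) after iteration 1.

Iteration 1:
  α: GS value = (5 - (-1.3)·1.0000) / (3.3) = 1.9091;  α ← (1−ω)·1.0000 + ω·1.9091 = 2.2818
  β: GS value = (-2 - (2.7)·2.2818) / (4.7) = -1.7364;  β ← (1−ω)·1.0000 + ω·-1.7364 = -2.8583

(2.2818, -2.8583)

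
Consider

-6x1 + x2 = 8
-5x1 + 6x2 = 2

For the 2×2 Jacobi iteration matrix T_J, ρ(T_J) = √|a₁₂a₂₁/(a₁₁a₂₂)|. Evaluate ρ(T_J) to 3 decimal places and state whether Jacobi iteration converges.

0.373

a₁₂a₂₁/(a₁₁a₂₂) = (1)·(-5) / ((-6)·(6)) = 0.138889
ρ = √|0.138889| = √0.138889 = 0.373
ρ < 1, so Jacobi converges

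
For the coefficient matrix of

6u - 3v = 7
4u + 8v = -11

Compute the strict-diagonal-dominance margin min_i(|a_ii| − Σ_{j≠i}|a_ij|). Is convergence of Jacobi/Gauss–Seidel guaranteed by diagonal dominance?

row 1: |6| − (3) = 3
row 2: |8| − (4) = 4
minimum over rows = 3 → strictly diagonally dominant (convergence guaranteed)

3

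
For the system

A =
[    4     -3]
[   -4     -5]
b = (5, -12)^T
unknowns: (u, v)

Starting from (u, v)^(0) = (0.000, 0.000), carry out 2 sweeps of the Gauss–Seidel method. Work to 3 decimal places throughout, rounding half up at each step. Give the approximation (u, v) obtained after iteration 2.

(2.300, 0.560)

Iteration 1:
  u = (5 - (-3)·0.000) / (4) = 1.250
  v = (-12 - (-4)·1.250) / (-5) = 1.400
Iteration 2:
  u = (5 - (-3)·1.400) / (4) = 2.300
  v = (-12 - (-4)·2.300) / (-5) = 0.560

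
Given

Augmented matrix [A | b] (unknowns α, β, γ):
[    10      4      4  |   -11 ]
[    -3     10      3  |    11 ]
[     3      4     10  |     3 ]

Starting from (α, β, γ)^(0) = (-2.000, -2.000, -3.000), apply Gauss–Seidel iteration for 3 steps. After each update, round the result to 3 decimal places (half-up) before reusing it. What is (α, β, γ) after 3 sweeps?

Iteration 1:
  α = (-11 - (4)·-2.000 - (4)·-3.000) / (10) = 0.900
  β = (11 - (-3)·0.900 - (3)·-3.000) / (10) = 2.270
  γ = (3 - (3)·0.900 - (4)·2.270) / (10) = -0.878
Iteration 2:
  α = (-11 - (4)·2.270 - (4)·-0.878) / (10) = -1.657
  β = (11 - (-3)·-1.657 - (3)·-0.878) / (10) = 0.866
  γ = (3 - (3)·-1.657 - (4)·0.866) / (10) = 0.451
Iteration 3:
  α = (-11 - (4)·0.866 - (4)·0.451) / (10) = -1.627
  β = (11 - (-3)·-1.627 - (3)·0.451) / (10) = 0.477
  γ = (3 - (3)·-1.627 - (4)·0.477) / (10) = 0.597

(-1.627, 0.477, 0.597)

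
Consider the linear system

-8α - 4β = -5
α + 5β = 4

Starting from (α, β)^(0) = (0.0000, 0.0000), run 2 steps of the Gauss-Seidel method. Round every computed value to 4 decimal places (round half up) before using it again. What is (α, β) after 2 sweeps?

Iteration 1:
  α = (-5 - (-4)·0.0000) / (-8) = 0.6250
  β = (4 - (1)·0.6250) / (5) = 0.6750
Iteration 2:
  α = (-5 - (-4)·0.6750) / (-8) = 0.2875
  β = (4 - (1)·0.2875) / (5) = 0.7425

(0.2875, 0.7425)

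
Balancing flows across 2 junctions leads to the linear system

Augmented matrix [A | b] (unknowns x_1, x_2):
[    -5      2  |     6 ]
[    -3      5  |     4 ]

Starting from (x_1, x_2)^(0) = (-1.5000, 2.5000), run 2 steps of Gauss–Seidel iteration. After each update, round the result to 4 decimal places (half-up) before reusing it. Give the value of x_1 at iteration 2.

-0.9280

Iteration 1:
  x_1 = (6 - (2)·2.5000) / (-5) = -0.2000
  x_2 = (4 - (-3)·-0.2000) / (5) = 0.6800
Iteration 2:
  x_1 = (6 - (2)·0.6800) / (-5) = -0.9280
  x_2 = (4 - (-3)·-0.9280) / (5) = 0.2432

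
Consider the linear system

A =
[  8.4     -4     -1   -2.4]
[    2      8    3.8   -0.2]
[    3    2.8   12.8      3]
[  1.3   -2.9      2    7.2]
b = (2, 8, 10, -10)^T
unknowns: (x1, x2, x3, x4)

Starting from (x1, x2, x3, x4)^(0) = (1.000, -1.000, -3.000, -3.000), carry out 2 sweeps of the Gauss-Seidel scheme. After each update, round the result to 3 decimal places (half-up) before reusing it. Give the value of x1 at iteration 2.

1.569

Iteration 1:
  x1 = (2 - (-4)·-1.000 - (-1)·-3.000 - (-2.4)·-3.000) / (8.4) = -1.452
  x2 = (8 - (2)·-1.452 - (3.8)·-3.000 - (-0.2)·-3.000) / (8) = 2.713
  x3 = (10 - (3)·-1.452 - (2.8)·2.713 - (3)·-3.000) / (12.8) = 1.231
  x4 = (-10 - (1.3)·-1.452 - (-2.9)·2.713 - (2)·1.231) / (7.2) = -0.376
Iteration 2:
  x1 = (2 - (-4)·2.713 - (-1)·1.231 - (-2.4)·-0.376) / (8.4) = 1.569
  x2 = (8 - (2)·1.569 - (3.8)·1.231 - (-0.2)·-0.376) / (8) = 0.014
  x3 = (10 - (3)·1.569 - (2.8)·0.014 - (3)·-0.376) / (12.8) = 0.499
  x4 = (-10 - (1.3)·1.569 - (-2.9)·0.014 - (2)·0.499) / (7.2) = -1.805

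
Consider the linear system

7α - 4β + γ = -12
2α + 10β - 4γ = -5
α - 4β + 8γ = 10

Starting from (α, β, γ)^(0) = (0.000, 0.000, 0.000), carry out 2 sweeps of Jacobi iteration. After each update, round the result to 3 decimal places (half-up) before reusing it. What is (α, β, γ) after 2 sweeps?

Iteration 1:
  α = (-12 - (-4)·0.000 - (1)·0.000) / (7) = -1.714
  β = (-5 - (2)·0.000 - (-4)·0.000) / (10) = -0.500
  γ = (10 - (1)·0.000 - (-4)·0.000) / (8) = 1.250
Iteration 2:
  α = (-12 - (-4)·-0.500 - (1)·1.250) / (7) = -2.179
  β = (-5 - (2)·-1.714 - (-4)·1.250) / (10) = 0.343
  γ = (10 - (1)·-1.714 - (-4)·-0.500) / (8) = 1.214

(-2.179, 0.343, 1.214)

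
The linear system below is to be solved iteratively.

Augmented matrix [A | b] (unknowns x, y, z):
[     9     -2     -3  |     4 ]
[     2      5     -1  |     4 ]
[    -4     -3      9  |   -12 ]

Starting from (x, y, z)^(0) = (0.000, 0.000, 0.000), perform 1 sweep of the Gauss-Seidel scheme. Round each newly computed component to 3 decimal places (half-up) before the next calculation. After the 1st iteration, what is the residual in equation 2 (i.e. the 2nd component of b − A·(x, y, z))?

-0.927

Iteration 1:
  x = (4 - (-2)·0.000 - (-3)·0.000) / (9) = 0.444
  y = (4 - (2)·0.444 - (-1)·0.000) / (5) = 0.622
  z = (-12 - (-4)·0.444 - (-3)·0.622) / (9) = -0.929
Residual b − A·x = (-1.539, -0.927, 0.003)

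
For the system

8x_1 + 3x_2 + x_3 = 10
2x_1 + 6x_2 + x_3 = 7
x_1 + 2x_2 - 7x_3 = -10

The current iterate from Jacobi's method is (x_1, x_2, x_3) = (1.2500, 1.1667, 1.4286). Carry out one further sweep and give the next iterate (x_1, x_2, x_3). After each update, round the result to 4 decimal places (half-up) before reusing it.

One sweep:
  x_1 = (10 - (3)·1.1667 - (1)·1.4286) / (8) = 0.6339
  x_2 = (7 - (2)·1.2500 - (1)·1.4286) / (6) = 0.5119
  x_3 = (-10 - (1)·1.2500 - (2)·1.1667) / (-7) = 1.9405

(0.6339, 0.5119, 1.9405)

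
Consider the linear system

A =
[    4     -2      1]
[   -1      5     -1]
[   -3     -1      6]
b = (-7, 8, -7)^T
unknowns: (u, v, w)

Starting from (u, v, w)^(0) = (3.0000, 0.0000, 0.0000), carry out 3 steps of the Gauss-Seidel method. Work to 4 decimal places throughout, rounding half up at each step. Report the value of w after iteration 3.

Iteration 1:
  u = (-7 - (-2)·0.0000 - (1)·0.0000) / (4) = -1.7500
  v = (8 - (-1)·-1.7500 - (-1)·0.0000) / (5) = 1.2500
  w = (-7 - (-3)·-1.7500 - (-1)·1.2500) / (6) = -1.8333
Iteration 2:
  u = (-7 - (-2)·1.2500 - (1)·-1.8333) / (4) = -0.6667
  v = (8 - (-1)·-0.6667 - (-1)·-1.8333) / (5) = 1.1000
  w = (-7 - (-3)·-0.6667 - (-1)·1.1000) / (6) = -1.3167
Iteration 3:
  u = (-7 - (-2)·1.1000 - (1)·-1.3167) / (4) = -0.8708
  v = (8 - (-1)·-0.8708 - (-1)·-1.3167) / (5) = 1.1625
  w = (-7 - (-3)·-0.8708 - (-1)·1.1625) / (6) = -1.4083

-1.4083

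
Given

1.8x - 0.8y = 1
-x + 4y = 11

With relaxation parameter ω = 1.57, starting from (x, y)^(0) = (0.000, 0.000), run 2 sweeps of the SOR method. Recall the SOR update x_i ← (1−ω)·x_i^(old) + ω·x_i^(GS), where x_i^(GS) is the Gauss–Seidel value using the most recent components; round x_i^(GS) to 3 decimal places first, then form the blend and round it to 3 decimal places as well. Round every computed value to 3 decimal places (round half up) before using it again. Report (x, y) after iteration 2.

(3.627, 3.085)

Iteration 1:
  x: GS value = (1 - (-0.8)·0.000) / (1.8) = 0.556;  x ← (1−ω)·0.000 + ω·0.556 = 0.873
  y: GS value = (11 - (-1)·0.873) / (4) = 2.968;  y ← (1−ω)·0.000 + ω·2.968 = 4.660
Iteration 2:
  x: GS value = (1 - (-0.8)·4.660) / (1.8) = 2.627;  x ← (1−ω)·0.873 + ω·2.627 = 3.627
  y: GS value = (11 - (-1)·3.627) / (4) = 3.657;  y ← (1−ω)·4.660 + ω·3.657 = 3.085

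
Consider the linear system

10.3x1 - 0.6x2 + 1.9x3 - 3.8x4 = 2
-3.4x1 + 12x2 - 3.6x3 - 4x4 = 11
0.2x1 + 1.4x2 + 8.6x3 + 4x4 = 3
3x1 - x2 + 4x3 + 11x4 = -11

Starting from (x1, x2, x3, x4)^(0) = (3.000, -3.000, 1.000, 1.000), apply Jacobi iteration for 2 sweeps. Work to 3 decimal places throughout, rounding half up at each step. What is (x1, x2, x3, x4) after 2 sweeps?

Iteration 1:
  x1 = (2 - (-0.6)·-3.000 - (1.9)·1.000 - (-3.8)·1.000) / (10.3) = 0.204
  x2 = (11 - (-3.4)·3.000 - (-3.6)·1.000 - (-4)·1.000) / (12) = 2.400
  x3 = (3 - (0.2)·3.000 - (1.4)·-3.000 - (4)·1.000) / (8.6) = 0.302
  x4 = (-11 - (3)·3.000 - (-1)·-3.000 - (4)·1.000) / (11) = -2.455
Iteration 2:
  x1 = (2 - (-0.6)·2.400 - (1.9)·0.302 - (-3.8)·-2.455) / (10.3) = -0.627
  x2 = (11 - (-3.4)·0.204 - (-3.6)·0.302 - (-4)·-2.455) / (12) = 0.247
  x3 = (3 - (0.2)·0.204 - (1.4)·2.400 - (4)·-2.455) / (8.6) = 1.095
  x4 = (-11 - (3)·0.204 - (-1)·2.400 - (4)·0.302) / (11) = -0.947

(-0.627, 0.247, 1.095, -0.947)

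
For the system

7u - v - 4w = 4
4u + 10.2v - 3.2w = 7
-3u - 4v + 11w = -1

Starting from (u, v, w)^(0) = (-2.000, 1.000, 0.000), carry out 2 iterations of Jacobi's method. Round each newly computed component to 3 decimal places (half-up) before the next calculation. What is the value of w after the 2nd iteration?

0.639

Iteration 1:
  u = (4 - (-1)·1.000 - (-4)·0.000) / (7) = 0.714
  v = (7 - (4)·-2.000 - (-3.2)·0.000) / (10.2) = 1.471
  w = (-1 - (-3)·-2.000 - (-4)·1.000) / (11) = -0.273
Iteration 2:
  u = (4 - (-1)·1.471 - (-4)·-0.273) / (7) = 0.626
  v = (7 - (4)·0.714 - (-3.2)·-0.273) / (10.2) = 0.321
  w = (-1 - (-3)·0.714 - (-4)·1.471) / (11) = 0.639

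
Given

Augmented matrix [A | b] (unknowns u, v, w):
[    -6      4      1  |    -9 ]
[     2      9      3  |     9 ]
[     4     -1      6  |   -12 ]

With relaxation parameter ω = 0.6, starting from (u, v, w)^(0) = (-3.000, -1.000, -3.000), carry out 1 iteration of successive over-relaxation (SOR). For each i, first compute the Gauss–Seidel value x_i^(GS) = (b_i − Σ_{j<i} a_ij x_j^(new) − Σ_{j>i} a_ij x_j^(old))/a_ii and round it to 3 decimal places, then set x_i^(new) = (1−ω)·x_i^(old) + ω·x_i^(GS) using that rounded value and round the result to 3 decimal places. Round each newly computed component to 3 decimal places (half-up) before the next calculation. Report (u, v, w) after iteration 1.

Iteration 1:
  u: GS value = (-9 - (4)·-1.000 - (1)·-3.000) / (-6) = 0.333;  u ← (1−ω)·-3.000 + ω·0.333 = -1.000
  v: GS value = (9 - (2)·-1.000 - (3)·-3.000) / (9) = 2.222;  v ← (1−ω)·-1.000 + ω·2.222 = 0.933
  w: GS value = (-12 - (4)·-1.000 - (-1)·0.933) / (6) = -1.178;  w ← (1−ω)·-3.000 + ω·-1.178 = -1.907

(-1.000, 0.933, -1.907)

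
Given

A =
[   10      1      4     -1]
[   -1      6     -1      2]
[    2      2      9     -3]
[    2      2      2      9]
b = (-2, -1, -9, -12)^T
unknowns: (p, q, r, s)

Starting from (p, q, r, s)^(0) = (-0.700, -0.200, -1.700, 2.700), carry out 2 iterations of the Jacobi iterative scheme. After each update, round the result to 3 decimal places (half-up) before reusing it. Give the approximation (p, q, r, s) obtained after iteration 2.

Iteration 1:
  p = (-2 - (1)·-0.200 - (4)·-1.700 - (-1)·2.700) / (10) = 0.770
  q = (-1 - (-1)·-0.700 - (-1)·-1.700 - (2)·2.700) / (6) = -1.467
  r = (-9 - (2)·-0.700 - (2)·-0.200 - (-3)·2.700) / (9) = 0.100
  s = (-12 - (2)·-0.700 - (2)·-0.200 - (2)·-1.700) / (9) = -0.756
Iteration 2:
  p = (-2 - (1)·-1.467 - (4)·0.100 - (-1)·-0.756) / (10) = -0.169
  q = (-1 - (-1)·0.770 - (-1)·0.100 - (2)·-0.756) / (6) = 0.230
  r = (-9 - (2)·0.770 - (2)·-1.467 - (-3)·-0.756) / (9) = -1.097
  s = (-12 - (2)·0.770 - (2)·-1.467 - (2)·0.100) / (9) = -1.201

(-0.169, 0.230, -1.097, -1.201)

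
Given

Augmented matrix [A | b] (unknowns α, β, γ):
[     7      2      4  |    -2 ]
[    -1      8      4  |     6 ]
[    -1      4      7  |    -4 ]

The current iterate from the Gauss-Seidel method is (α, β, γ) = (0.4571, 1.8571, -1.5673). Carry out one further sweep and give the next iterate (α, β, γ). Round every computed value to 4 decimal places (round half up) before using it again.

One sweep:
  α = (-2 - (2)·1.8571 - (4)·-1.5673) / (7) = 0.0793
  β = (6 - (-1)·0.0793 - (4)·-1.5673) / (8) = 1.5436
  γ = (-4 - (-1)·0.0793 - (4)·1.5436) / (7) = -1.4422

(0.0793, 1.5436, -1.4422)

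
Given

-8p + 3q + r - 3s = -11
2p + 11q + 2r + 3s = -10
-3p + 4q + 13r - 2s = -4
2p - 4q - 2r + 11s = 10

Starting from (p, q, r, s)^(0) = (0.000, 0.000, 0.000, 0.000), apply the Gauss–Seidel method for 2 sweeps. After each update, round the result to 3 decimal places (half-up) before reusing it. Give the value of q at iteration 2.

-1.217

Iteration 1:
  p = (-11 - (3)·0.000 - (1)·0.000 - (-3)·0.000) / (-8) = 1.375
  q = (-10 - (2)·1.375 - (2)·0.000 - (3)·0.000) / (11) = -1.159
  r = (-4 - (-3)·1.375 - (4)·-1.159 - (-2)·0.000) / (13) = 0.366
  s = (10 - (2)·1.375 - (-4)·-1.159 - (-2)·0.366) / (11) = 0.304
Iteration 2:
  p = (-11 - (3)·-1.159 - (1)·0.366 - (-3)·0.304) / (-8) = 0.872
  q = (-10 - (2)·0.872 - (2)·0.366 - (3)·0.304) / (11) = -1.217
  r = (-4 - (-3)·0.872 - (4)·-1.217 - (-2)·0.304) / (13) = 0.315
  s = (10 - (2)·0.872 - (-4)·-1.217 - (-2)·0.315) / (11) = 0.365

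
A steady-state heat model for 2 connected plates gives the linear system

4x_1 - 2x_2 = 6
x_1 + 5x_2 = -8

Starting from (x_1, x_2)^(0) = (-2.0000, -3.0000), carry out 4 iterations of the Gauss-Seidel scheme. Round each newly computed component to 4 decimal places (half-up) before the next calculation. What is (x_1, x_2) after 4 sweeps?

(0.6370, -1.7274)

Iteration 1:
  x_1 = (6 - (-2)·-3.0000) / (4) = 0.0000
  x_2 = (-8 - (1)·0.0000) / (5) = -1.6000
Iteration 2:
  x_1 = (6 - (-2)·-1.6000) / (4) = 0.7000
  x_2 = (-8 - (1)·0.7000) / (5) = -1.7400
Iteration 3:
  x_1 = (6 - (-2)·-1.7400) / (4) = 0.6300
  x_2 = (-8 - (1)·0.6300) / (5) = -1.7260
Iteration 4:
  x_1 = (6 - (-2)·-1.7260) / (4) = 0.6370
  x_2 = (-8 - (1)·0.6370) / (5) = -1.7274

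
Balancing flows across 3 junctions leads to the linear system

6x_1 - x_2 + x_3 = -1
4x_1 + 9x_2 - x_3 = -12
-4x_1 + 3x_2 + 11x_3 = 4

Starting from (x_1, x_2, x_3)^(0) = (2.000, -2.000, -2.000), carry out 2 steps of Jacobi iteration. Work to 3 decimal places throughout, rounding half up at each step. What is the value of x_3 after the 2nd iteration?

Iteration 1:
  x_1 = (-1 - (-1)·-2.000 - (1)·-2.000) / (6) = -0.167
  x_2 = (-12 - (4)·2.000 - (-1)·-2.000) / (9) = -2.444
  x_3 = (4 - (-4)·2.000 - (3)·-2.000) / (11) = 1.636
Iteration 2:
  x_1 = (-1 - (-1)·-2.444 - (1)·1.636) / (6) = -0.847
  x_2 = (-12 - (4)·-0.167 - (-1)·1.636) / (9) = -1.077
  x_3 = (4 - (-4)·-0.167 - (3)·-2.444) / (11) = 0.969

0.969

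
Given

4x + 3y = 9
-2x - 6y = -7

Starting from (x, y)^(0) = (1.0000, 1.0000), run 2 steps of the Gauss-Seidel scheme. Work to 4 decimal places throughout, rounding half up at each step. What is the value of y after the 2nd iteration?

Iteration 1:
  x = (9 - (3)·1.0000) / (4) = 1.5000
  y = (-7 - (-2)·1.5000) / (-6) = 0.6667
Iteration 2:
  x = (9 - (3)·0.6667) / (4) = 1.7500
  y = (-7 - (-2)·1.7500) / (-6) = 0.5833

0.5833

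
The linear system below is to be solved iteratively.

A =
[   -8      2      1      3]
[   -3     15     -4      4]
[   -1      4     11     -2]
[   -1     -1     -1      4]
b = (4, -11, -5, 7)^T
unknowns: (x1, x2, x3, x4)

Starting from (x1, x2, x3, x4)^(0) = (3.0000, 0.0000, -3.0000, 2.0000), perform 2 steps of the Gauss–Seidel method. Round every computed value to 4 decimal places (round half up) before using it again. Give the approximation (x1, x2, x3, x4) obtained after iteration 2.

Iteration 1:
  x1 = (4 - (2)·0.0000 - (1)·-3.0000 - (3)·2.0000) / (-8) = -0.1250
  x2 = (-11 - (-3)·-0.1250 - (-4)·-3.0000 - (4)·2.0000) / (15) = -2.0917
  x3 = (-5 - (-1)·-0.1250 - (4)·-2.0917 - (-2)·2.0000) / (11) = 0.6583
  x4 = (7 - (-1)·-0.1250 - (-1)·-2.0917 - (-1)·0.6583) / (4) = 1.3604
Iteration 2:
  x1 = (4 - (2)·-2.0917 - (1)·0.6583 - (3)·1.3604) / (-8) = -0.4305
  x2 = (-11 - (-3)·-0.4305 - (-4)·0.6583 - (4)·1.3604) / (15) = -1.0067
  x3 = (-5 - (-1)·-0.4305 - (4)·-1.0067 - (-2)·1.3604) / (11) = 0.1197
  x4 = (7 - (-1)·-0.4305 - (-1)·-1.0067 - (-1)·0.1197) / (4) = 1.4206

(-0.4305, -1.0067, 0.1197, 1.4206)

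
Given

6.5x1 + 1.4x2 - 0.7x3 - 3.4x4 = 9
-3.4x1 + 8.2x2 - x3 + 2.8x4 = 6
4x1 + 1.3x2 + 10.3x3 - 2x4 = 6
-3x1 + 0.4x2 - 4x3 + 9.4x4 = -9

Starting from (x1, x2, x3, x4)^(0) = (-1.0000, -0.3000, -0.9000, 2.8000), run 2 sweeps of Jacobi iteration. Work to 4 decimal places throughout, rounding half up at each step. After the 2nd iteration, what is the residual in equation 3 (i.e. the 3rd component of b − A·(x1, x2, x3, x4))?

8.0025

Iteration 1:
  x1 = (9 - (1.4)·-0.3000 - (-0.7)·-0.9000 - (-3.4)·2.8000) / (6.5) = 2.8169
  x2 = (6 - (-3.4)·-1.0000 - (-1)·-0.9000 - (2.8)·2.8000) / (8.2) = -0.7488
  x3 = (6 - (4)·-1.0000 - (1.3)·-0.3000 - (-2)·2.8000) / (10.3) = 1.5524
  x4 = (-9 - (-3)·-1.0000 - (0.4)·-0.3000 - (-4)·-0.9000) / (9.4) = -1.6468
Iteration 2:
  x1 = (9 - (1.4)·-0.7488 - (-0.7)·1.5524 - (-3.4)·-1.6468) / (6.5) = 0.8517
  x2 = (6 - (-3.4)·2.8169 - (-1)·1.5524 - (2.8)·-1.6468) / (8.2) = 2.6513
  x3 = (6 - (4)·2.8169 - (1.3)·-0.7488 - (-2)·-1.6468) / (10.3) = -0.7367
  x4 = (-9 - (-3)·2.8169 - (0.4)·-0.7488 - (-4)·1.5524) / (9.4) = 0.6340
Residual b − A·x = (1.3920, -15.3568, 8.0025, -16.4118)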